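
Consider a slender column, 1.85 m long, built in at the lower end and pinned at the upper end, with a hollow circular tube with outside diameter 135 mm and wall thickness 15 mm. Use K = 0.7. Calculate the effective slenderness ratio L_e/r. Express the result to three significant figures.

λ ≈ 30.3

Inner diameter d_i = 135 − 2×15 = 105.0 mm
I = π(d_o⁴ − d_i⁴)/64 = π(135⁴ − 105.0⁴)/64 = 1.034×10^7 mm⁴
A = 5.655×10^3 mm²;  r_min = √(I/A) = √(1.034×10^7/5.655×10^3) = 42.76 mm
L_e = K·L = 0.7 × 1.85 m = 1.295 m = 1295.0 mm
λ = L_e / r_min = 1295.0 / 42.76 = 30.3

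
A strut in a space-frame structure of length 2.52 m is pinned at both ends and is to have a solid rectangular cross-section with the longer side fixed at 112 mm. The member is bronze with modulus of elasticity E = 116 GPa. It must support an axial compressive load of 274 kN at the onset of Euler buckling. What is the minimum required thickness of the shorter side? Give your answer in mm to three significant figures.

L_e = K·L = 1 × 2.52 = 2.520 m
Required I = P_cr·L_e²/(π²E) = 2.740×10^5 × 2.520² / (π² × 1.16×10^11) = 1.520×10^-6 m⁴
I_req = 1.520×10^6 mm⁴
Rectangle, weak axis: I_min = h·b³/12 with h = 112 mm fixed  ⇒  b = (12I/h)^(1/3) = 54.6 mm

b ≈ 54.6 mm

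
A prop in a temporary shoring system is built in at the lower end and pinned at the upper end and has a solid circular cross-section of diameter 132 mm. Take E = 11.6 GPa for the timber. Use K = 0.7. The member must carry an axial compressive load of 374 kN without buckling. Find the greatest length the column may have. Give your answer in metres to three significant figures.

L_max ≈ 3.05 m

I = πd⁴/64 = π×132⁴/64 = 1.490×10^7 mm⁴
I = 1.490×10^-5 m⁴
At the buckling limit P_cr = P = 3.740×10^5 N
From P_cr = π²EI/(K·L)²:  L = (1/K)·√(π²EI/P_cr) = (1/0.7)·√(π²×1.16×10^10×1.490×10^-5/3.740×10^5)
L = 3.05 m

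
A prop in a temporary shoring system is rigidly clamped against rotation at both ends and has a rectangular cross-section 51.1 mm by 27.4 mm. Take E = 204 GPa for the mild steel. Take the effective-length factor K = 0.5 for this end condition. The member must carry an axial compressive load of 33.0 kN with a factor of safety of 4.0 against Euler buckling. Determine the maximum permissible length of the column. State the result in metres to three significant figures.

L_max ≈ 2.31 m

Buckling occurs about the weak axis: I_min = h·b³/12 with b = 27.4 mm (the shorter side).
I_min = 51.1×27.4³/12 = 8.760×10^4 mm⁴
I = 8.760×10^-8 m⁴
Required critical load P_cr = n·P = 4.0 × 33.0 = 132.0 kN = 1.320×10^5 N
From P_cr = π²EI/(K·L)²:  L = (1/K)·√(π²EI/P_cr) = (1/0.5)·√(π²×2.04×10^11×8.760×10^-8/1.320×10^5)
L = 2.31 m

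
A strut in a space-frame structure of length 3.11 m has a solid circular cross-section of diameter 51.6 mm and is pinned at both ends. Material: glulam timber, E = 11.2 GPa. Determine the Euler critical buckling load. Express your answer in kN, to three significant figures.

I = πd⁴/64 = π×51.6⁴/64 = 3.480×10^5 mm⁴
I = 3.480×10^5 mm⁴ = 3.480×10^-7 m⁴
Effective length L_e = K·L = 1 × 3.11 = 3.110 m
P_cr = π²EI / L_e² = π² × 11.2×10⁹ × 3.480×10^-7 / 3.110² = 3.977×10^3 N

P_cr ≈ 3.98 kN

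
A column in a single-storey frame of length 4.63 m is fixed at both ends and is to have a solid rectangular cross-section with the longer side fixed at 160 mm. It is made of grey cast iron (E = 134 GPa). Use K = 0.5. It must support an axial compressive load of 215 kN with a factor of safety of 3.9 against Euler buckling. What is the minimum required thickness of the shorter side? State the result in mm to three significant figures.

b ≈ 63.4 mm

Required P_cr = n·P = 3.9 × 215 = 838.5 kN
L_e = K·L = 0.5 × 4.63 = 2.315 m
Required I = P_cr·L_e²/(π²E) = 8.385×10^5 × 2.315² / (π² × 1.34×10^11) = 3.398×10^-6 m⁴
I_req = 3.398×10^6 mm⁴
Rectangle, weak axis: I_min = h·b³/12 with h = 160 mm fixed  ⇒  b = (12I/h)^(1/3) = 63.4 mm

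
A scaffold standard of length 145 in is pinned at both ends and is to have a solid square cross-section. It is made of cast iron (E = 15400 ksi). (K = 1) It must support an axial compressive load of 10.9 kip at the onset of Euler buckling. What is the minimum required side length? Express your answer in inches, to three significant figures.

L_e = K·L = 1 × 145 = 145.0 in
Required I = P_cr·L_e²/(π²E) = 1.090×10^4 × 145.0² / (π² × 1.54×10^7) = 1.508 in⁴
Solid square: I = a⁴/12  ⇒  a = (12I)^(1/4) = (12×1.508)^(1/4) = 2.06 in

a ≈ 2.06 in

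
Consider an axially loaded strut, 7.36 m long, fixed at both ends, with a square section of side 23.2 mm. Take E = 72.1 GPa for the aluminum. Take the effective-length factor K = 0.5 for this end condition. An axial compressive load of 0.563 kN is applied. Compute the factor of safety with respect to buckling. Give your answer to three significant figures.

n ≈ 2.25

I = a⁴/12 = 23.2⁴/12 = 2.414×10^4 mm⁴
I = 2.414×10^4 mm⁴ = 2.414×10^-8 m⁴
Effective length L_e = K·L = 0.5 × 7.36 = 3.680 m
P_cr = π²EI / L_e² = π² × 72.1×10⁹ × 2.414×10^-8 / 3.680² = 1.269×10^3 N
Factor of safety n = P_cr / P = 1.2686 / 0.563 = 2.25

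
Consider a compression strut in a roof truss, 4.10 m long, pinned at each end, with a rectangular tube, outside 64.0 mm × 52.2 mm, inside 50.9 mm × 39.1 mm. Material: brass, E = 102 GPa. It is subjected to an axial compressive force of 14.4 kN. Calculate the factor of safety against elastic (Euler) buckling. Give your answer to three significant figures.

Weak-axis I_min = (h_o·b_o³ − h_i·b_i³)/12 with b_o = 52.2, b_i = 39.10 mm (shorter outer/inner sides).
I_min = (64.0×52.2³ − 50.90×39.10³)/12 = 5.050×10^5 mm⁴
I = 5.050×10^5 mm⁴ = 5.050×10^-7 m⁴
Effective length L_e = K·L = 1 × 4.10 = 4.100 m
P_cr = π²EI / L_e² = π² × 102×10⁹ × 5.050×10^-7 / 4.100² = 3.025×10^4 N
Factor of safety n = P_cr / P = 30.246 / 14.4 = 2.10

n ≈ 2.10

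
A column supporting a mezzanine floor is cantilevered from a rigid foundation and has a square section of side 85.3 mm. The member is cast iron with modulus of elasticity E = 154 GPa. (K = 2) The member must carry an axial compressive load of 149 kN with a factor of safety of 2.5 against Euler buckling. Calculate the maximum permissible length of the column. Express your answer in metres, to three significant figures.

I = a⁴/12 = 85.3⁴/12 = 4.412×10^6 mm⁴
I = 4.412×10^-6 m⁴
Required critical load P_cr = n·P = 2.5 × 149 = 372.5 kN = 3.725×10^5 N
From P_cr = π²EI/(K·L)²:  L = (1/K)·√(π²EI/P_cr) = (1/2)·√(π²×1.54×10^11×4.412×10^-6/3.725×10^5)
L = 2.12 m

L_max ≈ 2.12 m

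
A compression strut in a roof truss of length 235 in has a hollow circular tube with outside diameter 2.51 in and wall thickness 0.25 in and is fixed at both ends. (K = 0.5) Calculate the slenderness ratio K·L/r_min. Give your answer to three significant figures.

Inner diameter d_i = 2.51 − 2×0.25 = 2.010 in
I = π(d_o⁴ − d_i⁴)/64 = π(2.51⁴ − 2.010⁴)/64 = 1.147 in⁴
A = 1.775 in²;  r_min = √(I/A) = √(1.147/1.775) = 0.8039 in
L_e = K·L = 0.5 × 235 = 117.5 in
λ = L_e / r_min = 117.50 / 0.8039 = 146

λ ≈ 146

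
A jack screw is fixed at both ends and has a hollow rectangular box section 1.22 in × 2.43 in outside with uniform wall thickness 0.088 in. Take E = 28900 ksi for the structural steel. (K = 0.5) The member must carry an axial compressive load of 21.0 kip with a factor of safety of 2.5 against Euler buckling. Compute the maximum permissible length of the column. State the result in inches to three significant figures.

Inner dimensions: h_i = 2.43 − 2×0.088 = 2.254 in, b_i = 1.22 − 2×0.088 = 1.044 in
Weak-axis I_min = (h_o·b_o³ − h_i·b_i³)/12 with b_o = 1.22, b_i = 1.044 in (shorter outer/inner sides).
I_min = (2.43×1.22³ − 2.254×1.044³)/12 = 0.1540 in⁴
Required critical load P_cr = n·P = 2.5 × 21.0 = 52.50 kip = 5.250×10^4 lb
From P_cr = π²EI/(K·L)²:  L = (1/K)·√(π²EI/P_cr) = (1/0.5)·√(π²×2.89×10^7×0.1540/5.250×10^4)
L = 57.8 in

L_max ≈ 57.8 in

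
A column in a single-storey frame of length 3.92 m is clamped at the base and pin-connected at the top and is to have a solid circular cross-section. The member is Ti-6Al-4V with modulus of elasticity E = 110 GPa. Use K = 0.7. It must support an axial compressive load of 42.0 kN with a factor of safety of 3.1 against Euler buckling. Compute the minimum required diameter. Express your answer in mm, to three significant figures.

d ≈ 65.5 mm

Required P_cr = n·P = 3.1 × 42.0 = 130.2 kN
L_e = K·L = 0.7 × 3.92 = 2.744 m
Required I = P_cr·L_e²/(π²E) = 1.302×10^5 × 2.744² / (π² × 1.10×10^11) = 9.030×10^-7 m⁴
I_req = 9.030×10^5 mm⁴
Solid circle: I = πd⁴/64  ⇒  d = (64I/π)^(1/4) = (64×9.030×10^5/π)^(1/4) = 65.5 mm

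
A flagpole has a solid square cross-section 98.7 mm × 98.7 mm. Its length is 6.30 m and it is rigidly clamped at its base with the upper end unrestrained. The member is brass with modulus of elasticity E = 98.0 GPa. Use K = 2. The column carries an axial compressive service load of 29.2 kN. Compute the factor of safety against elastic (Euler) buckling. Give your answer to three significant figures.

n ≈ 1.65

I = a⁴/12 = 98.7⁴/12 = 7.908×10^6 mm⁴
I = 7.908×10^6 mm⁴ = 7.908×10^-6 m⁴
Effective length L_e = K·L = 2 × 6.30 = 12.60 m
P_cr = π²EI / L_e² = π² × 98.0×10⁹ × 7.908×10^-6 / 12.60² = 4.818×10^4 N
Factor of safety n = P_cr / P = 48.181 / 29.2 = 1.65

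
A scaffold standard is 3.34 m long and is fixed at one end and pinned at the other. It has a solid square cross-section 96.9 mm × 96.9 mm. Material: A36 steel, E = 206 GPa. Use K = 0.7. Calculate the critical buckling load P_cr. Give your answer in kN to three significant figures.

P_cr ≈ 2730 kN

I = a⁴/12 = 96.9⁴/12 = 7.347×10^6 mm⁴
I = 7.347×10^6 mm⁴ = 7.347×10^-6 m⁴
Effective length L_e = K·L = 0.7 × 3.34 = 2.338 m
P_cr = π²EI / L_e² = π² × 206×10⁹ × 7.347×10^-6 / 2.338² = 2.733×10^6 N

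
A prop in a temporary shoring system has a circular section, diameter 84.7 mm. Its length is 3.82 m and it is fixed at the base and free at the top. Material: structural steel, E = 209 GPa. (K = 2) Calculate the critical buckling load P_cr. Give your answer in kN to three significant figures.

I = πd⁴/64 = π×84.7⁴/64 = 2.526×10^6 mm⁴
I = 2.526×10^6 mm⁴ = 2.526×10^-6 m⁴
Effective length L_e = K·L = 2 × 3.82 = 7.640 m
P_cr = π²EI / L_e² = π² × 209×10⁹ × 2.526×10^-6 / 7.640² = 8.928×10^4 N

P_cr ≈ 89.3 kN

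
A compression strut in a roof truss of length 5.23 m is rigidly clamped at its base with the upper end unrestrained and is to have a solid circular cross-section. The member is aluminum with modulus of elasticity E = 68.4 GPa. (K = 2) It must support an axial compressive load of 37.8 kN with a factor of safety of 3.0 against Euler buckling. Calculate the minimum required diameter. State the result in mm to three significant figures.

Required P_cr = n·P = 3.0 × 37.8 = 113.4 kN
L_e = K·L = 2 × 5.23 = 10.46 m
Required I = P_cr·L_e²/(π²E) = 1.134×10^5 × 10.46² / (π² × 6.84×10^10) = 1.838×10^-5 m⁴
I_req = 1.838×10^7 mm⁴
Solid circle: I = πd⁴/64  ⇒  d = (64I/π)^(1/4) = (64×1.838×10^7/π)^(1/4) = 139 mm

d ≈ 139 mm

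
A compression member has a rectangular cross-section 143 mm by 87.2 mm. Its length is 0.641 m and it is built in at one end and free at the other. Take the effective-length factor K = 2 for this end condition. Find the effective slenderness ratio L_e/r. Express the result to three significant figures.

λ ≈ 50.9

For a rectangle r_min = b/√12 = 87.2/√12 = 25.17 mm
L_e = K·L = 2 × 0.641 m = 1.282 m = 1282.0 mm
λ = L_e / r_min = 1282.0 / 25.17 = 50.9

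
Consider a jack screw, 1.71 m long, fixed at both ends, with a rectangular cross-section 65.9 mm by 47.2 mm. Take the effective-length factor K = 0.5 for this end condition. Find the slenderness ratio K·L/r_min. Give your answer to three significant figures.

For a rectangle r_min = b/√12 = 47.2/√12 = 13.63 mm
L_e = K·L = 0.5 × 1.71 m = 0.8550 m = 855.00 mm
λ = L_e / r_min = 855.00 / 13.63 = 62.8

λ ≈ 62.8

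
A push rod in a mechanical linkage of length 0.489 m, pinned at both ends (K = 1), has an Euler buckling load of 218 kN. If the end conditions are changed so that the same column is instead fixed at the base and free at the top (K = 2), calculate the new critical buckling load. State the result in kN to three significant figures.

P_cr ≈ 54.5 kN

P_cr ∝ 1/K², so P_cr,new = P_cr,old × (K_old/K_new)² = 218 × (1/2)²
= 218 × 0.2500 = 54.5 kN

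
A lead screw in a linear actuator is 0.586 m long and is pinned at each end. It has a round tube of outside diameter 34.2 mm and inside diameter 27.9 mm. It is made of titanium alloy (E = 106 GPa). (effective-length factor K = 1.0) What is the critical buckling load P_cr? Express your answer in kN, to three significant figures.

P_cr ≈ 114 kN

d_o = 34.2 mm, d_i = 27.9 mm
I = π(d_o⁴ − d_i⁴)/64 = π(34.2⁴ − 27.90⁴)/64 = 3.741×10^4 mm⁴
I = 3.741×10^4 mm⁴ = 3.741×10^-8 m⁴
Effective length L_e = K·L = 1 × 0.586 = 0.5860 m
P_cr = π²EI / L_e² = π² × 106×10⁹ × 3.741×10^-8 / 0.5860² = 1.140×10^5 N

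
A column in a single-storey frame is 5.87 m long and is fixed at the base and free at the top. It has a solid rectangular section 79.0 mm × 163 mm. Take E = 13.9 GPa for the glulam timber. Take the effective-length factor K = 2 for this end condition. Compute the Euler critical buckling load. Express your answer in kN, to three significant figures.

P_cr ≈ 6.67 kN

Buckling occurs about the weak axis: I_min = h·b³/12 with b = 79.0 mm (the shorter side).
I_min = 163×79.0³/12 = 6.697×10^6 mm⁴
I = 6.697×10^6 mm⁴ = 6.697×10^-6 m⁴
Effective length L_e = K·L = 2 × 5.87 = 11.74 m
P_cr = π²EI / L_e² = π² × 13.9×10⁹ × 6.697×10^-6 / 11.74² = 6.666×10^3 N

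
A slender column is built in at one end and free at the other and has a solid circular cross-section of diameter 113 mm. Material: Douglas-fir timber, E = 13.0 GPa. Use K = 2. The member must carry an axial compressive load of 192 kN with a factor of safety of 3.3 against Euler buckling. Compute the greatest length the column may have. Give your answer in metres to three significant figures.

L_max ≈ 0.637 m

I = πd⁴/64 = π×113⁴/64 = 8.004×10^6 mm⁴
I = 8.004×10^-6 m⁴
Required critical load P_cr = n·P = 3.3 × 192 = 633.6 kN = 6.336×10^5 N
From P_cr = π²EI/(K·L)²:  L = (1/K)·√(π²EI/P_cr) = (1/2)·√(π²×1.30×10^10×8.004×10^-6/6.336×10^5)
L = 0.637 m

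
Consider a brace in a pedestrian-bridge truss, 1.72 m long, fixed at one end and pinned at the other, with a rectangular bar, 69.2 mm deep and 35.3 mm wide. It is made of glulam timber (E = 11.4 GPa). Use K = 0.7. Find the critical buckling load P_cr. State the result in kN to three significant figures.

P_cr ≈ 19.7 kN

Buckling occurs about the weak axis: I_min = h·b³/12 with b = 35.3 mm (the shorter side).
I_min = 69.2×35.3³/12 = 2.537×10^5 mm⁴
I = 2.537×10^5 mm⁴ = 2.537×10^-7 m⁴
Effective length L_e = K·L = 0.7 × 1.72 = 1.204 m
P_cr = π²EI / L_e² = π² × 11.4×10⁹ × 2.537×10^-7 / 1.204² = 1.969×10^4 N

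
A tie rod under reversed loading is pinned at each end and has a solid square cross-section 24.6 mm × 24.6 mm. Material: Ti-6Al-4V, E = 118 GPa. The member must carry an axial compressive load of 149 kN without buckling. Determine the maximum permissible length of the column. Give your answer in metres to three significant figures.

L_max ≈ 0.488 m

I = a⁴/12 = 24.6⁴/12 = 3.052×10^4 mm⁴
I = 3.052×10^-8 m⁴
At the buckling limit P_cr = P = 1.490×10^5 N
From P_cr = π²EI/(K·L)²:  L = (1/K)·√(π²EI/P_cr) = (1/1)·√(π²×1.18×10^11×3.052×10^-8/1.490×10^5)
L = 0.488 m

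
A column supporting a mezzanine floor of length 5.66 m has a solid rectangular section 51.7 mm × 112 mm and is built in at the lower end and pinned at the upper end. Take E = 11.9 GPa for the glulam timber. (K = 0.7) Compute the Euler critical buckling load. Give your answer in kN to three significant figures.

P_cr ≈ 9.65 kN

Buckling occurs about the weak axis: I_min = h·b³/12 with b = 51.7 mm (the shorter side).
I_min = 112×51.7³/12 = 1.290×10^6 mm⁴
I = 1.290×10^6 mm⁴ = 1.290×10^-6 m⁴
Effective length L_e = K·L = 0.7 × 5.66 = 3.962 m
P_cr = π²EI / L_e² = π² × 11.9×10⁹ × 1.290×10^-6 / 3.962² = 9.650×10^3 N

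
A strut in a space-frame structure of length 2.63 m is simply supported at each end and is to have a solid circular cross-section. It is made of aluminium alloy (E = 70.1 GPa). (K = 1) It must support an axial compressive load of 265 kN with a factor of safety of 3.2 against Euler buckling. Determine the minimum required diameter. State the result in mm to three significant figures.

Required P_cr = n·P = 3.2 × 265 = 848.0 kN
L_e = K·L = 1 × 2.63 = 2.630 m
Required I = P_cr·L_e²/(π²E) = 8.480×10^5 × 2.630² / (π² × 7.01×10^10) = 8.478×10^-6 m⁴
I_req = 8.478×10^6 mm⁴
Solid circle: I = πd⁴/64  ⇒  d = (64I/π)^(1/4) = (64×8.478×10^6/π)^(1/4) = 115 mm

d ≈ 115 mm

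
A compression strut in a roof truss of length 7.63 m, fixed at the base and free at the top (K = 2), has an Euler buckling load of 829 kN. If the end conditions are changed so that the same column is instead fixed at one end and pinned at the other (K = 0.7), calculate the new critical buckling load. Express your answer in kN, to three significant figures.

P_cr ≈ 6770 kN

P_cr ∝ 1/K², so P_cr,new = P_cr,old × (K_old/K_new)² = 829 × (2/0.7)²
= 829 × 8.163 = 6770 kN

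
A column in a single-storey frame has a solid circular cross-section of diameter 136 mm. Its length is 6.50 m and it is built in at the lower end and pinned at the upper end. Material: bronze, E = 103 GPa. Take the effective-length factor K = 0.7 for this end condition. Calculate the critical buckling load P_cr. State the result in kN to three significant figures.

I = πd⁴/64 = π×136⁴/64 = 1.679×10^7 mm⁴
I = 1.679×10^7 mm⁴ = 1.679×10^-5 m⁴
Effective length L_e = K·L = 0.7 × 6.50 = 4.550 m
P_cr = π²EI / L_e² = π² × 103×10⁹ × 1.679×10^-5 / 4.550² = 8.246×10^5 N

P_cr ≈ 825 kN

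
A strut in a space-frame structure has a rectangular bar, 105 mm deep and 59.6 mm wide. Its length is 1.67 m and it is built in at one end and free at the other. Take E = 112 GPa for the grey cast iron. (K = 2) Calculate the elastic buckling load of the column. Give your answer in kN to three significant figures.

Buckling occurs about the weak axis: I_min = h·b³/12 with b = 59.6 mm (the shorter side).
I_min = 105×59.6³/12 = 1.852×10^6 mm⁴
I = 1.852×10^6 mm⁴ = 1.852×10^-6 m⁴
Effective length L_e = K·L = 2 × 1.67 = 3.340 m
P_cr = π²EI / L_e² = π² × 112×10⁹ × 1.852×10^-6 / 3.340² = 1.836×10^5 N

P_cr ≈ 184 kN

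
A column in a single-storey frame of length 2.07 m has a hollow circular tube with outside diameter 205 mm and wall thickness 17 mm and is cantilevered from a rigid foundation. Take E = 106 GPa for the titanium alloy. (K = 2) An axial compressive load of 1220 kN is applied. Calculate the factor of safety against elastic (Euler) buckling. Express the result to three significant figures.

Inner diameter d_i = 205 − 2×17 = 171.0 mm
I = π(d_o⁴ − d_i⁴)/64 = π(205⁴ − 171.0⁴)/64 = 4.472×10^7 mm⁴
I = 4.472×10^7 mm⁴ = 4.472×10^-5 m⁴
Effective length L_e = K·L = 2 × 2.07 = 4.140 m
P_cr = π²EI / L_e² = π² × 106×10⁹ × 4.472×10^-5 / 4.140² = 2.730×10^6 N
Factor of safety n = P_cr / P = 2729.8 / 1220 = 2.24

n ≈ 2.24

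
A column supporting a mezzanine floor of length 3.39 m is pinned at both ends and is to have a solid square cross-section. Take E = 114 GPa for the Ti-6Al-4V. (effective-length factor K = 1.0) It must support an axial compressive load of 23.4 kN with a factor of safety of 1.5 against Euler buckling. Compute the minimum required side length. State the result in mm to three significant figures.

a ≈ 45.5 mm

Required P_cr = n·P = 1.5 × 23.4 = 35.10 kN
L_e = K·L = 1 × 3.39 = 3.390 m
Required I = P_cr·L_e²/(π²E) = 3.510×10^4 × 3.390² / (π² × 1.14×10^11) = 3.585×10^-7 m⁴
I_req = 3.585×10^5 mm⁴
Solid square: I = a⁴/12  ⇒  a = (12I)^(1/4) = (12×3.585×10^5)^(1/4) = 45.5 mm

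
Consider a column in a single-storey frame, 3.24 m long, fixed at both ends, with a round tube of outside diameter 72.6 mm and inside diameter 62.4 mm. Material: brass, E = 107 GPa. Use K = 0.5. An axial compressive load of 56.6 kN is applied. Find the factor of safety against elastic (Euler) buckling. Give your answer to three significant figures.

d_o = 72.6 mm, d_i = 62.4 mm
I = π(d_o⁴ − d_i⁴)/64 = π(72.6⁴ − 62.40⁴)/64 = 6.195×10^5 mm⁴
I = 6.195×10^5 mm⁴ = 6.195×10^-7 m⁴
Effective length L_e = K·L = 0.5 × 3.24 = 1.620 m
P_cr = π²EI / L_e² = π² × 107×10⁹ × 6.195×10^-7 / 1.620² = 2.493×10^5 N
Factor of safety n = P_cr / P = 249.27 / 56.6 = 4.40

n ≈ 4.40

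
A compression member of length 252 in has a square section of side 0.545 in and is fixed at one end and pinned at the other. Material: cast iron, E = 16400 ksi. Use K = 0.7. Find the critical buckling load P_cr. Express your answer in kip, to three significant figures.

P_cr ≈ 0.0382 kip

I = a⁴/12 = 0.545⁴/12 = 7.352×10^-3 in⁴
Effective length L_e = K·L = 0.7 × 252 = 176.4 in
P_cr = π²EI / L_e² = π² × 16400×10³ × 7.352×10^-3 / 176.4² = 38.24 lb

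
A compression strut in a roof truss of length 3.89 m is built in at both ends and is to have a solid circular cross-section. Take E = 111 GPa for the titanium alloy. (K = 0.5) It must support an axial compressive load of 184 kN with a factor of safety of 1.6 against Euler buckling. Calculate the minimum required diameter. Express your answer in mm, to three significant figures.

Required P_cr = n·P = 1.6 × 184 = 294.4 kN
L_e = K·L = 0.5 × 3.89 = 1.945 m
Required I = P_cr·L_e²/(π²E) = 2.944×10^5 × 1.945² / (π² × 1.11×10^11) = 1.017×10^-6 m⁴
I_req = 1.017×10^6 mm⁴
Solid circle: I = πd⁴/64  ⇒  d = (64I/π)^(1/4) = (64×1.017×10^6/π)^(1/4) = 67.5 mm

d ≈ 67.5 mm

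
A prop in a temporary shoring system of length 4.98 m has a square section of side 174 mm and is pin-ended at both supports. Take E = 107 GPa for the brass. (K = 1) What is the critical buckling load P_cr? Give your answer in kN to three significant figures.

I = a⁴/12 = 174⁴/12 = 7.639×10^7 mm⁴
I = 7.639×10^7 mm⁴ = 7.639×10^-5 m⁴
Effective length L_e = K·L = 1 × 4.98 = 4.980 m
P_cr = π²EI / L_e² = π² × 107×10⁹ × 7.639×10^-5 / 4.980² = 3.253×10^6 N

P_cr ≈ 3250 kN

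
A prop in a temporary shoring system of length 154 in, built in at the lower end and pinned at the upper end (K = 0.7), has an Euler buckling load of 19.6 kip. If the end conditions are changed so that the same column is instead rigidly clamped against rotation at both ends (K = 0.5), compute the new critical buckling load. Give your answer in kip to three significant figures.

P_cr ∝ 1/K², so P_cr,new = P_cr,old × (K_old/K_new)² = 19.6 × (0.7/0.5)²
= 19.6 × 1.960 = 38.4 kip

P_cr ≈ 38.4 kip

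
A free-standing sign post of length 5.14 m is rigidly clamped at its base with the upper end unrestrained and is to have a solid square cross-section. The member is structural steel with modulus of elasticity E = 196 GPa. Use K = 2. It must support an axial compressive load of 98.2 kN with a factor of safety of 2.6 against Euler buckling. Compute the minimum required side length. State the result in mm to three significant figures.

Required P_cr = n·P = 2.6 × 98.2 = 255.3 kN
L_e = K·L = 2 × 5.14 = 10.28 m
Required I = P_cr·L_e²/(π²E) = 2.553×10^5 × 10.28² / (π² × 1.96×10^11) = 1.395×10^-5 m⁴
I_req = 1.395×10^7 mm⁴
Solid square: I = a⁴/12  ⇒  a = (12I)^(1/4) = (12×1.395×10^7)^(1/4) = 114 mm

a ≈ 114 mm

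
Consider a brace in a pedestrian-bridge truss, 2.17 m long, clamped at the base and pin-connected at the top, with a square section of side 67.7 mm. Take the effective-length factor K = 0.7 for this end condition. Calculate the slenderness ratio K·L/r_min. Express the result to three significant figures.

λ ≈ 77.7

For a square r = a/√12 = 67.7/√12 = 19.54 mm
L_e = K·L = 0.7 × 2.17 m = 1.519 m = 1519.0 mm
λ = L_e / r_min = 1519.0 / 19.54 = 77.7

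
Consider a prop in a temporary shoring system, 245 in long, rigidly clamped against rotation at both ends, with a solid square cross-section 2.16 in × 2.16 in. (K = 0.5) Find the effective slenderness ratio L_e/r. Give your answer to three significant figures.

I = a⁴/12 = 2.16⁴/12 = 1.814 in⁴
A = 4.666 in²;  r_min = √(I/A) = √(1.814/4.666) = 0.6235 in
L_e = K·L = 0.5 × 245 = 122.5 in
λ = L_e / r_min = 122.50 / 0.6235 = 196

λ ≈ 196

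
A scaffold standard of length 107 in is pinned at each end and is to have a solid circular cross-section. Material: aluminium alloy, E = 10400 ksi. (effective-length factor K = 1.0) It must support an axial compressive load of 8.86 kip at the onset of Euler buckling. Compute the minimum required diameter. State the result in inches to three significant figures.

L_e = K·L = 1 × 107 = 107.0 in
Required I = P_cr·L_e²/(π²E) = 8.860×10^3 × 107.0² / (π² × 1.04×10^7) = 0.9883 in⁴
Solid circle: I = πd⁴/64  ⇒  d = (64I/π)^(1/4) = (64×0.9883/π)^(1/4) = 2.12 in

d ≈ 2.12 in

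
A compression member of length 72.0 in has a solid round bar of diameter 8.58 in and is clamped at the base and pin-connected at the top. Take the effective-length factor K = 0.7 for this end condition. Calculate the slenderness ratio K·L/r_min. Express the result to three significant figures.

λ ≈ 23.5

For a solid circle r = d/4 = 8.58/4 = 2.145 in
L_e = K·L = 0.7 × 72.0 = 50.40 in
λ = L_e / r_min = 50.400 / 2.145 = 23.5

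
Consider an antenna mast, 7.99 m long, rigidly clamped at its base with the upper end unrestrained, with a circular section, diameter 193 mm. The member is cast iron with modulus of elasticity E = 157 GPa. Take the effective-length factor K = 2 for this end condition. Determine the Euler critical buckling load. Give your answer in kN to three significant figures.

P_cr ≈ 413 kN

I = πd⁴/64 = π×193⁴/64 = 6.811×10^7 mm⁴
I = 6.811×10^7 mm⁴ = 6.811×10^-5 m⁴
Effective length L_e = K·L = 2 × 7.99 = 15.98 m
P_cr = π²EI / L_e² = π² × 157×10⁹ × 6.811×10^-5 / 15.98² = 4.133×10^5 N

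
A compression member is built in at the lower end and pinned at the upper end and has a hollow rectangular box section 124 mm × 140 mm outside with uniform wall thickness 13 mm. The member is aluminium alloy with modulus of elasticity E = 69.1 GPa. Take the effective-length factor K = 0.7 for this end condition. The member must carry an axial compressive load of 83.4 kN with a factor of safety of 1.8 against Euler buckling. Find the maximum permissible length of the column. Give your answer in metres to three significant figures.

Inner dimensions: h_i = 140 − 2×13 = 114.0 mm, b_i = 124 − 2×13 = 98.00 mm
Weak-axis I_min = (h_o·b_o³ − h_i·b_i³)/12 with b_o = 124, b_i = 98.00 mm (shorter outer/inner sides).
I_min = (140×124³ − 114.0×98.00³)/12 = 1.330×10^7 mm⁴
I = 1.330×10^-5 m⁴
Required critical load P_cr = n·P = 1.8 × 83.4 = 150.1 kN = 1.501×10^5 N
From P_cr = π²EI/(K·L)²:  L = (1/K)·√(π²EI/P_cr) = (1/0.7)·√(π²×6.91×10^10×1.330×10^-5/1.501×10^5)
L = 11.1 m

L_max ≈ 11.1 m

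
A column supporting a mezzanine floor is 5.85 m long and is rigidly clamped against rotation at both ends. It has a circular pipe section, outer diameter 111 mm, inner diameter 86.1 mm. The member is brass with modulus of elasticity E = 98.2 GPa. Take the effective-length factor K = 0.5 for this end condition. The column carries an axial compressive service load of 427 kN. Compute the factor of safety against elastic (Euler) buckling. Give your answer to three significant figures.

n ≈ 1.26

d_o = 111 mm, d_i = 86.1 mm
I = π(d_o⁴ − d_i⁴)/64 = π(111⁴ − 86.10⁴)/64 = 4.754×10^6 mm⁴
I = 4.754×10^6 mm⁴ = 4.754×10^-6 m⁴
Effective length L_e = K·L = 0.5 × 5.85 = 2.925 m
P_cr = π²EI / L_e² = π² × 98.2×10⁹ × 4.754×10^-6 / 2.925² = 5.386×10^5 N
Factor of safety n = P_cr / P = 538.56 / 427 = 1.26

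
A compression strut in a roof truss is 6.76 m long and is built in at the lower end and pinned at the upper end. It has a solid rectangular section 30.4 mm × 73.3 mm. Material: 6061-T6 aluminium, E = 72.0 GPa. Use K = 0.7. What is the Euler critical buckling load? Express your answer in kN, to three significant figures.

P_cr ≈ 5.45 kN

Buckling occurs about the weak axis: I_min = h·b³/12 with b = 30.4 mm (the shorter side).
I_min = 73.3×30.4³/12 = 1.716×10^5 mm⁴
I = 1.716×10^5 mm⁴ = 1.716×10^-7 m⁴
Effective length L_e = K·L = 0.7 × 6.76 = 4.732 m
P_cr = π²EI / L_e² = π² × 72.0×10⁹ × 1.716×10^-7 / 4.732² = 5.446×10^3 N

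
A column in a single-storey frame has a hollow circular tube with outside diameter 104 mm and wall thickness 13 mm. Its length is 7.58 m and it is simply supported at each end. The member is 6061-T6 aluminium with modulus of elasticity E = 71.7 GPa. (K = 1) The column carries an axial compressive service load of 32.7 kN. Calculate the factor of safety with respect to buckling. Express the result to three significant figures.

n ≈ 1.48

Inner diameter d_i = 104 − 2×13 = 78.00 mm
I = π(d_o⁴ − d_i⁴)/64 = π(104⁴ − 78.00⁴)/64 = 3.926×10^6 mm⁴
I = 3.926×10^6 mm⁴ = 3.926×10^-6 m⁴
Effective length L_e = K·L = 1 × 7.58 = 7.580 m
P_cr = π²EI / L_e² = π² × 71.7×10⁹ × 3.926×10^-6 / 7.580² = 4.835×10^4 N
Factor of safety n = P_cr / P = 48.348 / 32.7 = 1.48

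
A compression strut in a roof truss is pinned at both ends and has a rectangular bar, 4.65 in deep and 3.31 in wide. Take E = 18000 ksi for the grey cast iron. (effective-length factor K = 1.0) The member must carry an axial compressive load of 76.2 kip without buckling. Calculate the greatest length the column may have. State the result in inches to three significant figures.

L_max ≈ 181 in

Buckling occurs about the weak axis: I_min = h·b³/12 with b = 3.31 in (the shorter side).
I_min = 4.65×3.31³/12 = 14.05 in⁴
At the buckling limit P_cr = P = 7.620×10^4 lb
From P_cr = π²EI/(K·L)²:  L = (1/K)·√(π²EI/P_cr) = (1/1)·√(π²×1.80×10^7×14.05/7.620×10^4)
L = 181 in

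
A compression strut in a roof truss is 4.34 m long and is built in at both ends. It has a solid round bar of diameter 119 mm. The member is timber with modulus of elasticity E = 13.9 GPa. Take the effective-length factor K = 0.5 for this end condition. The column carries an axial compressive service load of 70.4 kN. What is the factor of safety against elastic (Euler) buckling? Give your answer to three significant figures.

n ≈ 4.07

I = πd⁴/64 = π×119⁴/64 = 9.844×10^6 mm⁴
I = 9.844×10^6 mm⁴ = 9.844×10^-6 m⁴
Effective length L_e = K·L = 0.5 × 4.34 = 2.170 m
P_cr = π²EI / L_e² = π² × 13.9×10⁹ × 9.844×10^-6 / 2.170² = 2.868×10^5 N
Factor of safety n = P_cr / P = 286.78 / 70.4 = 4.07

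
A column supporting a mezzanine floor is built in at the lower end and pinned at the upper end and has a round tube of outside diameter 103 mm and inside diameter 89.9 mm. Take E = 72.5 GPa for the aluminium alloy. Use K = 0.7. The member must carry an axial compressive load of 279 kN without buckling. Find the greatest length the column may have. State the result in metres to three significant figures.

L_max ≈ 3.48 m

d_o = 103 mm, d_i = 89.9 mm
I = π(d_o⁴ − d_i⁴)/64 = π(103⁴ − 89.90⁴)/64 = 2.318×10^6 mm⁴
I = 2.318×10^-6 m⁴
At the buckling limit P_cr = P = 2.790×10^5 N
From P_cr = π²EI/(K·L)²:  L = (1/K)·√(π²EI/P_cr) = (1/0.7)·√(π²×7.25×10^10×2.318×10^-6/2.790×10^5)
L = 3.48 m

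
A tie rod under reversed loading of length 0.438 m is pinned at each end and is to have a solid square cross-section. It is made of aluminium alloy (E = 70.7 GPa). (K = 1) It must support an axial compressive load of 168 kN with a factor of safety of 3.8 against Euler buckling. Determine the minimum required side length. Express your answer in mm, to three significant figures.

a ≈ 38.1 mm

Required P_cr = n·P = 3.8 × 168 = 638.4 kN
L_e = K·L = 1 × 0.438 = 0.4380 m
Required I = P_cr·L_e²/(π²E) = 6.384×10^5 × 0.4380² / (π² × 7.07×10^10) = 1.755×10^-7 m⁴
I_req = 1.755×10^5 mm⁴
Solid square: I = a⁴/12  ⇒  a = (12I)^(1/4) = (12×1.755×10^5)^(1/4) = 38.1 mm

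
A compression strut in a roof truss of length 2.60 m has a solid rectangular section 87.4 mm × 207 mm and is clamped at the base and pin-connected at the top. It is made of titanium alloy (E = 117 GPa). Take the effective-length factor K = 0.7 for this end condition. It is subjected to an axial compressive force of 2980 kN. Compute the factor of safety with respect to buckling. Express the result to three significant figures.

Buckling occurs about the weak axis: I_min = h·b³/12 with b = 87.4 mm (the shorter side).
I_min = 207×87.4³/12 = 1.152×10^7 mm⁴
I = 1.152×10^7 mm⁴ = 1.152×10^-5 m⁴
Effective length L_e = K·L = 0.7 × 2.60 = 1.820 m
P_cr = π²EI / L_e² = π² × 117×10⁹ × 1.152×10^-5 / 1.820² = 4.015×10^6 N
Factor of safety n = P_cr / P = 4014.8 / 2980 = 1.35

n ≈ 1.35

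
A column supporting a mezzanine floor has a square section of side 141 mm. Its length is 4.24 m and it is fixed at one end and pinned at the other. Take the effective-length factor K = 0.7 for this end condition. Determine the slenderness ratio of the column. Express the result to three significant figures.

λ ≈ 72.9

I = a⁴/12 = 141⁴/12 = 3.294×10^7 mm⁴
A = 1.988×10^4 mm²;  r_min = √(I/A) = √(3.294×10^7/1.988×10^4) = 40.70 mm
L_e = K·L = 0.7 × 4.24 m = 2.968 m = 2968.0 mm
λ = L_e / r_min = 2968.0 / 40.70 = 72.9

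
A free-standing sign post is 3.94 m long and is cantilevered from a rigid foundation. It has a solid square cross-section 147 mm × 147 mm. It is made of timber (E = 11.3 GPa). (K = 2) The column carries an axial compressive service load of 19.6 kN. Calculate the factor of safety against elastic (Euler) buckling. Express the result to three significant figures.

n ≈ 3.57

I = a⁴/12 = 147⁴/12 = 3.891×10^7 mm⁴
I = 3.891×10^7 mm⁴ = 3.891×10^-5 m⁴
Effective length L_e = K·L = 2 × 3.94 = 7.880 m
P_cr = π²EI / L_e² = π² × 11.3×10⁹ × 3.891×10^-5 / 7.880² = 6.989×10^4 N
Factor of safety n = P_cr / P = 69.890 / 19.6 = 3.57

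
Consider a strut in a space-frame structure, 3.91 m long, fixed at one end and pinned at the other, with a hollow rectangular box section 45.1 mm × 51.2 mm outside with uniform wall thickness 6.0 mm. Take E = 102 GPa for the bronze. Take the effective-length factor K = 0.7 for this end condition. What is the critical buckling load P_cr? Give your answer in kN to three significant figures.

Inner dimensions: h_i = 51.2 − 2×6.0 = 39.20 mm, b_i = 45.1 − 2×6.0 = 33.10 mm
Weak-axis I_min = (h_o·b_o³ − h_i·b_i³)/12 with b_o = 45.1, b_i = 33.10 mm (shorter outer/inner sides).
I_min = (51.2×45.1³ − 39.20×33.10³)/12 = 2.729×10^5 mm⁴
I = 2.729×10^5 mm⁴ = 2.729×10^-7 m⁴
Effective length L_e = K·L = 0.7 × 3.91 = 2.737 m
P_cr = π²EI / L_e² = π² × 102×10⁹ × 2.729×10^-7 / 2.737² = 3.668×10^4 N

P_cr ≈ 36.7 kN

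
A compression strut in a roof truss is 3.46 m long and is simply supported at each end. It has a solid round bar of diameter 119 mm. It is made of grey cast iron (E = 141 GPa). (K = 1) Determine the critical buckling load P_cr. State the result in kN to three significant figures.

P_cr ≈ 1140 kN

I = πd⁴/64 = π×119⁴/64 = 9.844×10^6 mm⁴
I = 9.844×10^6 mm⁴ = 9.844×10^-6 m⁴
Effective length L_e = K·L = 1 × 3.46 = 3.460 m
P_cr = π²EI / L_e² = π² × 141×10⁹ × 9.844×10^-6 / 3.460² = 1.144×10^6 N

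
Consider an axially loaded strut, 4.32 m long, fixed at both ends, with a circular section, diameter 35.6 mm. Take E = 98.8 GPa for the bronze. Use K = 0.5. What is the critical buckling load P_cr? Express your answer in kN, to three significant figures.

I = πd⁴/64 = π×35.6⁴/64 = 7.884×10^4 mm⁴
I = 7.884×10^4 mm⁴ = 7.884×10^-8 m⁴
Effective length L_e = K·L = 0.5 × 4.32 = 2.160 m
P_cr = π²EI / L_e² = π² × 98.8×10⁹ × 7.884×10^-8 / 2.160² = 1.648×10^4 N

P_cr ≈ 16.5 kN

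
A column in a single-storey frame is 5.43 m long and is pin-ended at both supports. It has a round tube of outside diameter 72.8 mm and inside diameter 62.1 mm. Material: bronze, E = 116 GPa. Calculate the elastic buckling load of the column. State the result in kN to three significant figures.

P_cr ≈ 25.2 kN

d_o = 72.8 mm, d_i = 62.1 mm
I = π(d_o⁴ − d_i⁴)/64 = π(72.8⁴ − 62.10⁴)/64 = 6.488×10^5 mm⁴
I = 6.488×10^5 mm⁴ = 6.488×10^-7 m⁴
Effective length L_e = K·L = 1 × 5.43 = 5.430 m
P_cr = π²EI / L_e² = π² × 116×10⁹ × 6.488×10^-7 / 5.430² = 2.519×10^4 N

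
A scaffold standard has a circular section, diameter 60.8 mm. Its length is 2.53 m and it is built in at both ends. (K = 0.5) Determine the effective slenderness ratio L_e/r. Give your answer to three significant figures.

λ ≈ 83.2

I = πd⁴/64 = π×60.8⁴/64 = 6.708×10^5 mm⁴
A = 2.903×10^3 mm²;  r_min = √(I/A) = √(6.708×10^5/2.903×10^3) = 15.20 mm
L_e = K·L = 0.5 × 2.53 m = 1.265 m = 1265.0 mm
λ = L_e / r_min = 1265.0 / 15.20 = 83.2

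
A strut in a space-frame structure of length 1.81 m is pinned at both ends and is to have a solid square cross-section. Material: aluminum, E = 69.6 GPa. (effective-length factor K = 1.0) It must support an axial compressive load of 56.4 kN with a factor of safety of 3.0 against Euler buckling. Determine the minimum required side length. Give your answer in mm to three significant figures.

Required P_cr = n·P = 3.0 × 56.4 = 169.2 kN
L_e = K·L = 1 × 1.81 = 1.810 m
Required I = P_cr·L_e²/(π²E) = 1.692×10^5 × 1.810² / (π² × 6.96×10^10) = 8.070×10^-7 m⁴
I_req = 8.070×10^5 mm⁴
Solid square: I = a⁴/12  ⇒  a = (12I)^(1/4) = (12×8.070×10^5)^(1/4) = 55.8 mm

a ≈ 55.8 mm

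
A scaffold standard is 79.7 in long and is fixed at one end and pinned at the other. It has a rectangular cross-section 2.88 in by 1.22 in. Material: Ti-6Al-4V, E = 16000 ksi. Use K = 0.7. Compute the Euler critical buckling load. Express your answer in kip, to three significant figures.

P_cr ≈ 22.1 kip

Buckling occurs about the weak axis: I_min = h·b³/12 with b = 1.22 in (the shorter side).
I_min = 2.88×1.22³/12 = 0.4358 in⁴
Effective length L_e = K·L = 0.7 × 79.7 = 55.79 in
P_cr = π²EI / L_e² = π² × 16000×10³ × 0.4358 / 55.79² = 2.211×10^4 lb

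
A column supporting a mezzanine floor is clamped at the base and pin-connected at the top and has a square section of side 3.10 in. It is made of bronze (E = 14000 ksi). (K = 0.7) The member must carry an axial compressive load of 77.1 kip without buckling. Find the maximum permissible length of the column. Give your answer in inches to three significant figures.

L_max ≈ 168 in

I = a⁴/12 = 3.10⁴/12 = 7.696 in⁴
At the buckling limit P_cr = P = 7.710×10^4 lb
From P_cr = π²EI/(K·L)²:  L = (1/K)·√(π²EI/P_cr) = (1/0.7)·√(π²×1.40×10^7×7.696/7.710×10^4)
L = 168 in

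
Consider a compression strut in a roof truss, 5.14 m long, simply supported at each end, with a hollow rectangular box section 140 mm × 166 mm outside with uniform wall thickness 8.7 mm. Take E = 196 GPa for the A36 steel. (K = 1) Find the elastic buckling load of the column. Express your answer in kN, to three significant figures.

Inner dimensions: h_i = 166 − 2×8.7 = 148.6 mm, b_i = 140 − 2×8.7 = 122.6 mm
Weak-axis I_min = (h_o·b_o³ − h_i·b_i³)/12 with b_o = 140, b_i = 122.6 mm (shorter outer/inner sides).
I_min = (166×140³ − 148.6×122.6³)/12 = 1.514×10^7 mm⁴
I = 1.514×10^7 mm⁴ = 1.514×10^-5 m⁴
Effective length L_e = K·L = 1 × 5.14 = 5.140 m
P_cr = π²EI / L_e² = π² × 196×10⁹ × 1.514×10^-5 / 5.140² = 1.108×10^6 N

P_cr ≈ 1110 kN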